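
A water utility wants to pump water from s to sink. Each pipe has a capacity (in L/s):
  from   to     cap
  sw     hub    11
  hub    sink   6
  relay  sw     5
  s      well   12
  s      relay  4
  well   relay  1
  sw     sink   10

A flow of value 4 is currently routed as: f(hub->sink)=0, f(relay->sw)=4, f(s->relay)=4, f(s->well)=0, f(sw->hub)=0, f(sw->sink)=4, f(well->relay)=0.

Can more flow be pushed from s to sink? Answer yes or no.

Residual path s->well->relay->sw->sink has bottleneck 1 > 0.
Pushing 1 along it raises the flow to 5, so the given flow is not maximum.

Yes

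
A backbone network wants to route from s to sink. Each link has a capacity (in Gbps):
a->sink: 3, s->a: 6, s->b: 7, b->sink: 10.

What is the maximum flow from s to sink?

Augment s->b->sink: bottleneck 7. Total 7.
Augment s->a->sink: bottleneck 3. Total 10.
No augmenting path remains in the residual graph.

10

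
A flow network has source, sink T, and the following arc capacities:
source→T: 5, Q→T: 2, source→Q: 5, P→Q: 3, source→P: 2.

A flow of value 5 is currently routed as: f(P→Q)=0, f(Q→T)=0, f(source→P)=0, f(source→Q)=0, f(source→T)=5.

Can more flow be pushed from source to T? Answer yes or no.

Yes

Residual path source→Q→T has bottleneck 2 > 0.
Pushing 2 along it raises the flow to 7, so the given flow is not maximum.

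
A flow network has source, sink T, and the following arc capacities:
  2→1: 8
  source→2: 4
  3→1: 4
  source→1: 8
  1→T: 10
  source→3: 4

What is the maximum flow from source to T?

10

Augment source→1→T: bottleneck 8. Total 8.
Augment source→2→1→T: bottleneck 2. Total 10.
No augmenting path remains in the residual graph.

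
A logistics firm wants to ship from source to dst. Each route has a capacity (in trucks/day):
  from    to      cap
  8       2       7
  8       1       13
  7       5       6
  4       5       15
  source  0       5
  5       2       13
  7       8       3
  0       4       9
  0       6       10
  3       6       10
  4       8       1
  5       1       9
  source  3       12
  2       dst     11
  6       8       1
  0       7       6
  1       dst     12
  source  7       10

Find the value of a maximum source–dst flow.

Augment source->7->8->1->dst: bottleneck 3. Total 3.
Augment source->7->5->2->dst: bottleneck 6. Total 9.
Augment source->3->6->8->1->dst: bottleneck 1. Total 10.
Augment source->0->4->5->2->dst: bottleneck 5. Total 15.
No augmenting path remains in the residual graph.

15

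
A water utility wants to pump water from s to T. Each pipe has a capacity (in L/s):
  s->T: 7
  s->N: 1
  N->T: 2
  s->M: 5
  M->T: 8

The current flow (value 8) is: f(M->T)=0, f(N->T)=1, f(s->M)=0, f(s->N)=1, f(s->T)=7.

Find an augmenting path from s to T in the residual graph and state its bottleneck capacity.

Residual along s->M->T: s->M: 5, M->T: 8.
Bottleneck = min = 5.

s->M->T, bottleneck 5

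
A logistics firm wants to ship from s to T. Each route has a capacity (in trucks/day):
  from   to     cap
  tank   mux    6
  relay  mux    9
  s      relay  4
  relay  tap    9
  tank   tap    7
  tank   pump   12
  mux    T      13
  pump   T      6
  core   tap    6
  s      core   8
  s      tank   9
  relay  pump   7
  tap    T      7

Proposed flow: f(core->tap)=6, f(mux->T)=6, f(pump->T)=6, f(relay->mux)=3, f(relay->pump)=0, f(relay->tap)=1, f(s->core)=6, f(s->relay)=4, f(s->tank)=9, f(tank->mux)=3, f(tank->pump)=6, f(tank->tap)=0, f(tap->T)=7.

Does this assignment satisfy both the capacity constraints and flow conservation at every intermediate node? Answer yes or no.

Every edge has 0 ≤ f(e) ≤ cap(e).
At each intermediate node, inflow equals outflow.

Yes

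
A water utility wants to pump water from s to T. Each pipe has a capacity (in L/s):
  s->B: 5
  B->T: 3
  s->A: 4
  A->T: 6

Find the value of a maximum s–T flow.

Augment s->A->T: bottleneck 4. Total 4.
Augment s->B->T: bottleneck 3. Total 7.
No augmenting path remains in the residual graph.

7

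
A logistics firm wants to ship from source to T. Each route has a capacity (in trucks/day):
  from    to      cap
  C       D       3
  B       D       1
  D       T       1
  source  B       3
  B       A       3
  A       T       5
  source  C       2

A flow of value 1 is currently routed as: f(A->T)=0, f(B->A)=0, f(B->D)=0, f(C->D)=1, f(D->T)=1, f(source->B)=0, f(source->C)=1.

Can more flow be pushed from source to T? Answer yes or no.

Yes

Residual path source->B->A->T has bottleneck 3 > 0.
Pushing 3 along it raises the flow to 4, so the given flow is not maximum.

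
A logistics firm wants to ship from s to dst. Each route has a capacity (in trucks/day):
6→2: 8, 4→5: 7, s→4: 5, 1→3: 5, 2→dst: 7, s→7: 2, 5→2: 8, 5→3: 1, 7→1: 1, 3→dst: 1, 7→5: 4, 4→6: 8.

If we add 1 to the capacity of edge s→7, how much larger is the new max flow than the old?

1

Original max flow = 7.
After raising cap(s→7), augmenting paths through that edge carry 1 more unit.
New max flow = 8. Increase = 1.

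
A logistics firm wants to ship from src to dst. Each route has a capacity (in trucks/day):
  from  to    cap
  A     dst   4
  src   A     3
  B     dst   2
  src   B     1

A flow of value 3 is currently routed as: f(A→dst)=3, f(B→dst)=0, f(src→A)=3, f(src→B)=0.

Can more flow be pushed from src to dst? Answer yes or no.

Residual path src→B→dst has bottleneck 1 > 0.
Pushing 1 along it raises the flow to 4, so the given flow is not maximum.

Yes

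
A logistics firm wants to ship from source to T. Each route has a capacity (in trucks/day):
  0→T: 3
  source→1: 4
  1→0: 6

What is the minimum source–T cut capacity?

Max flow = 3 (via 1 augmenting path).
In the residual at optimum, the set reachable from source is {0, 1, source}.
Cut edges: 0→T (cap 3). Sum = 3.

3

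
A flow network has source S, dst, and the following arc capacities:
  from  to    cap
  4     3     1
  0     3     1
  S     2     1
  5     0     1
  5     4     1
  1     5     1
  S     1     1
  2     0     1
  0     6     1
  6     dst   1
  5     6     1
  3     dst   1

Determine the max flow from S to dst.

2

Augment S->1->5->6->dst: bottleneck 1. Total 1.
Augment S->2->0->3->dst: bottleneck 1. Total 2.
No augmenting path remains in the residual graph.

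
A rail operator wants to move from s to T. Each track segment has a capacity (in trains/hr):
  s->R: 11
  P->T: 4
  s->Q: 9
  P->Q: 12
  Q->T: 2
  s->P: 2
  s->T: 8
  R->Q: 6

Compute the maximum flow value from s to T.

Augment s->T: bottleneck 8. Total 8.
Augment s->P->T: bottleneck 2. Total 10.
Augment s->Q->T: bottleneck 2. Total 12.
No augmenting path remains in the residual graph.

12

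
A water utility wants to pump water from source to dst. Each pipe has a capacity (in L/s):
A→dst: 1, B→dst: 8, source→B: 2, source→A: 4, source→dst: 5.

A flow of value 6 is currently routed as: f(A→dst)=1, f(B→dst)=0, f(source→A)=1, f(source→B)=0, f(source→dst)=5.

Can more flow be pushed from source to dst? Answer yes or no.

Yes

Residual path source→B→dst has bottleneck 2 > 0.
Pushing 2 along it raises the flow to 8, so the given flow is not maximum.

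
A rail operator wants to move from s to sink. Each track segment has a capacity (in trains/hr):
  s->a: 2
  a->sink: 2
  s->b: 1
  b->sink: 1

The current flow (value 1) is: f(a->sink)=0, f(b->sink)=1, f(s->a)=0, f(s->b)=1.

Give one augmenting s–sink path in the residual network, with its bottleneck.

s->a->sink, bottleneck 2

Residual along s->a->sink: s->a: 2, a->sink: 2.
Bottleneck = min = 2.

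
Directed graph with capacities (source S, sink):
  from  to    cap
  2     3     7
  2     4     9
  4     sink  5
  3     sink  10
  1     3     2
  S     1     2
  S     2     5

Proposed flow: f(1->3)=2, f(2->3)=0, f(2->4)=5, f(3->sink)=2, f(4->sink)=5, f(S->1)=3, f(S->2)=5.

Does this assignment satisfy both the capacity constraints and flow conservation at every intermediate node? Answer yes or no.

No

Capacity violated on S->1: flow 3 > capacity 2.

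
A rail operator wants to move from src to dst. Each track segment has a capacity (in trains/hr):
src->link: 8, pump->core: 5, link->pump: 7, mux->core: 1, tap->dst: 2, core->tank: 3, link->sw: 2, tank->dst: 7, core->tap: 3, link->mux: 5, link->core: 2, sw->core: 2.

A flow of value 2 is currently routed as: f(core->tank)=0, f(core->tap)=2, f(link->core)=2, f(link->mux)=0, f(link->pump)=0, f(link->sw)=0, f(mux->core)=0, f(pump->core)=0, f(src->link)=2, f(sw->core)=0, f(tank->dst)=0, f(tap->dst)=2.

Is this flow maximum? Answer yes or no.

Residual path src->link->sw->core->tank->dst has bottleneck 2 > 0.
Pushing 2 along it raises the flow to 4, so the given flow is not maximum.

No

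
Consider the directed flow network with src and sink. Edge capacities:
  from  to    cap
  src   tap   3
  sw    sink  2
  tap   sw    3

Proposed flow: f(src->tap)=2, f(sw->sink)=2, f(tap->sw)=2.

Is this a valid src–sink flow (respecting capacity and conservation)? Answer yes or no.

Yes

Every edge has 0 ≤ f(e) ≤ cap(e).
At each intermediate node, inflow equals outflow.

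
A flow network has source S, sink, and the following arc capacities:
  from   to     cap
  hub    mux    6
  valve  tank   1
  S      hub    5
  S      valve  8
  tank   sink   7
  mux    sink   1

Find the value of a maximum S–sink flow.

2

Augment S→valve→tank→sink: bottleneck 1. Total 1.
Augment S→hub→mux→sink: bottleneck 1. Total 2.
No augmenting path remains in the residual graph.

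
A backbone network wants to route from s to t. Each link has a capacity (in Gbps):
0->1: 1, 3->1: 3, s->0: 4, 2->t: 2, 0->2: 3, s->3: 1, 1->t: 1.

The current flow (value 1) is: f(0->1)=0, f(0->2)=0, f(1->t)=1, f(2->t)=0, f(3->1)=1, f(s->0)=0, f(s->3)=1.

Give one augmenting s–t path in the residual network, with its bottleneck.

s->0->2->t, bottleneck 2

Residual along s->0->2->t: s->0: 4, 0->2: 3, 2->t: 2.
Bottleneck = min = 2.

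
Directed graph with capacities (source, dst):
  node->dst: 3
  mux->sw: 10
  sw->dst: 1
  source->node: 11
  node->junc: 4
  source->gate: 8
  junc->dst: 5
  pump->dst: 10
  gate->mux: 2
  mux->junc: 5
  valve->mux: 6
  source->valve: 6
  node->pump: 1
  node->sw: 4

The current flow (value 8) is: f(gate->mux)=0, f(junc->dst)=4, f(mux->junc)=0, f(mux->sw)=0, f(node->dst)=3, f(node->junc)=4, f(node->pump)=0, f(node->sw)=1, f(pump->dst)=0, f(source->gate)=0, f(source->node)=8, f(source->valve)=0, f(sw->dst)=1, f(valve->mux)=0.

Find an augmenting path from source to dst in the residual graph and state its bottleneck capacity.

source->node->pump->dst, bottleneck 1

Residual along source->node->pump->dst: source->node: 3, node->pump: 1, pump->dst: 10.
Bottleneck = min = 1.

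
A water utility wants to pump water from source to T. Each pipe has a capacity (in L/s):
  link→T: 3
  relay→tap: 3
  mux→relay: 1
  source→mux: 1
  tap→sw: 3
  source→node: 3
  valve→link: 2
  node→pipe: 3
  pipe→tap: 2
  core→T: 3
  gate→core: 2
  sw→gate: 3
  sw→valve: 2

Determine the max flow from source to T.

Augment source→mux→relay→tap→sw→valve→link→T: bottleneck 1. Total 1.
Augment source→node→pipe→tap→sw→valve→link→T: bottleneck 1. Total 2.
Augment source→node→pipe→tap→sw→gate→core→T: bottleneck 1. Total 3.
No augmenting path remains in the residual graph.

3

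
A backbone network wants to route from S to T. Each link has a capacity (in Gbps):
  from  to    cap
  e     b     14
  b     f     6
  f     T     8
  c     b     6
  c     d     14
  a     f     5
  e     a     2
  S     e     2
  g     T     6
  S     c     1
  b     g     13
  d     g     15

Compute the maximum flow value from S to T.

3

Augment S->c->d->g->T: bottleneck 1. Total 1.
Augment S->e->b->g->T: bottleneck 2. Total 3.
No augmenting path remains in the residual graph.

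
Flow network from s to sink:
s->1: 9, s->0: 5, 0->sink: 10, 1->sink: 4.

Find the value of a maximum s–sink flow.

9

Augment s->0->sink: bottleneck 5. Total 5.
Augment s->1->sink: bottleneck 4. Total 9.
No augmenting path remains in the residual graph.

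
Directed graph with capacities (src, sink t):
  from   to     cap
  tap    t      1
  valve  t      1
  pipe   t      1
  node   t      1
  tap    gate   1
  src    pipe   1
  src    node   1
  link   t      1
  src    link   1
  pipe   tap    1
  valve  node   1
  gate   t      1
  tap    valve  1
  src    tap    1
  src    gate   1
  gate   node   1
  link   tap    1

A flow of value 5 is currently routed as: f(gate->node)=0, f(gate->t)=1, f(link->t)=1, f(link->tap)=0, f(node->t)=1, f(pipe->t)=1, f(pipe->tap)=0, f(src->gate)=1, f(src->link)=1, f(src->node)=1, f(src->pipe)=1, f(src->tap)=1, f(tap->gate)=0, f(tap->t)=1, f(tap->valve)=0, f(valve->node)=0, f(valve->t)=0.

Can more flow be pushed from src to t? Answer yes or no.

Residual reachable from src: {src}; t is not reachable.
Saturated cut: src->pipe, src->link, src->tap, src->gate, src->node with total capacity 5 = current flow value. Flow is maximum.

No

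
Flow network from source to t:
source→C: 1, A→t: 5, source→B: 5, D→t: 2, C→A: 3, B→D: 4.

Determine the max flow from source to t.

Augment source→C→A→t: bottleneck 1. Total 1.
Augment source→B→D→t: bottleneck 2. Total 3.
No augmenting path remains in the residual graph.

3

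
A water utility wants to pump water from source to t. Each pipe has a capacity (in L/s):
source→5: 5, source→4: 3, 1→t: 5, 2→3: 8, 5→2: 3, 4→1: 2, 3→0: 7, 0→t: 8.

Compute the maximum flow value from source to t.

Augment source→4→1→t: bottleneck 2. Total 2.
Augment source→5→2→3→0→t: bottleneck 3. Total 5.
No augmenting path remains in the residual graph.

5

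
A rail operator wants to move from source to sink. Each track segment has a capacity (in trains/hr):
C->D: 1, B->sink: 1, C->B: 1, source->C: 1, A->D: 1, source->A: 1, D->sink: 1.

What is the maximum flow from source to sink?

2

Augment source->A->D->sink: bottleneck 1. Total 1.
Augment source->C->B->sink: bottleneck 1. Total 2.
No augmenting path remains in the residual graph.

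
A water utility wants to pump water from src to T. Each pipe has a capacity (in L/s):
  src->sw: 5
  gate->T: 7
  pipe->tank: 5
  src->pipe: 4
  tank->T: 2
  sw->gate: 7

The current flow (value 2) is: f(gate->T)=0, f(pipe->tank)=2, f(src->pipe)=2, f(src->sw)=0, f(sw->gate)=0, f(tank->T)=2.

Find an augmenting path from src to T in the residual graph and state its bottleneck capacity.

Residual along src->sw->gate->T: src->sw: 5, sw->gate: 7, gate->T: 7.
Bottleneck = min = 5.

src->sw->gate->T, bottleneck 5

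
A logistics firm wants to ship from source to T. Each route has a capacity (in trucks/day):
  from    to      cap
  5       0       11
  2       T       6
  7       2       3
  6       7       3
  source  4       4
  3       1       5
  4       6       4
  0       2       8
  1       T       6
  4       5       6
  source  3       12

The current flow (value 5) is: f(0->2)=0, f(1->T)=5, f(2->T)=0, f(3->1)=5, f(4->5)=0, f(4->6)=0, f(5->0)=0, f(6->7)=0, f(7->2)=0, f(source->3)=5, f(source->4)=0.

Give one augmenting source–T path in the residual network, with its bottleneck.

source->4->5->0->2->T, bottleneck 4

Residual along source->4->5->0->2->T: source->4: 4, 4->5: 6, 5->0: 11, 0->2: 8, 2->T: 6.
Bottleneck = min = 4.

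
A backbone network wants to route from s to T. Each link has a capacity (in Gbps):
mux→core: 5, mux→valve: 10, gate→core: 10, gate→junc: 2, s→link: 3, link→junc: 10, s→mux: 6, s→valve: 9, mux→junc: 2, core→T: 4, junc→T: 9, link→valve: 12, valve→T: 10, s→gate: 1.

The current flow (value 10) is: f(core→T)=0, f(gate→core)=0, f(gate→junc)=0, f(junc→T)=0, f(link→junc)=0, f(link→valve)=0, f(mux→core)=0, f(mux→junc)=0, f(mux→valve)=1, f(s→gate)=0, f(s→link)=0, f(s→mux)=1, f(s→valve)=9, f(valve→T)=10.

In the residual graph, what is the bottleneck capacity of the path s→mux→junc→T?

2

Residual capacities along the path: s→mux: 5, mux→junc: 2, junc→T: 9.
Minimum is 2.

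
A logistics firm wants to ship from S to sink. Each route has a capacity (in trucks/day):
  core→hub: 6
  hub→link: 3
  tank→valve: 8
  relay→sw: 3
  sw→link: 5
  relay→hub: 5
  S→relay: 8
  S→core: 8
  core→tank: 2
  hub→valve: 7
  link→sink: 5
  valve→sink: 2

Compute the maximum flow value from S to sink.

7

Augment S→core→tank→valve→sink: bottleneck 2. Total 2.
Augment S→core→hub→link→sink: bottleneck 3. Total 5.
Augment S→relay→sw→link→sink: bottleneck 2. Total 7.
No augmenting path remains in the residual graph.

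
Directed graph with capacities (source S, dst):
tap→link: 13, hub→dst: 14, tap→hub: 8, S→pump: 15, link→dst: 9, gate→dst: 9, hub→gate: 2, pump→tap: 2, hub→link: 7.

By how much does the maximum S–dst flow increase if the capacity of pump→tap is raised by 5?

Original max flow = 2.
After raising cap(pump→tap), augmenting paths through that edge carry 5 more units.
New max flow = 7. Increase = 5.

5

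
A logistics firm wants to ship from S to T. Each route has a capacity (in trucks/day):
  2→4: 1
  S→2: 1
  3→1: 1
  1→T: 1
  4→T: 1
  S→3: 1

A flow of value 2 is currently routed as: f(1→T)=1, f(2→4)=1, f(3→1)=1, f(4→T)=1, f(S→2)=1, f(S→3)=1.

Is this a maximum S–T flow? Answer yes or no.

Yes

Residual reachable from S: {S}; T is not reachable.
Saturated cut: S→2, S→3 with total capacity 2 = current flow value. Flow is maximum.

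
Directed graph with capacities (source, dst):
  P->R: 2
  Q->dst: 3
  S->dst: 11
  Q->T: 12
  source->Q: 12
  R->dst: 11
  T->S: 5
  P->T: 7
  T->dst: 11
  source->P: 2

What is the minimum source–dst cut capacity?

14

Max flow = 14 (via 3 augmenting paths).
In the residual at optimum, the set reachable from source is {source}.
Cut edges: source->Q (cap 12), source->P (cap 2). Sum = 14.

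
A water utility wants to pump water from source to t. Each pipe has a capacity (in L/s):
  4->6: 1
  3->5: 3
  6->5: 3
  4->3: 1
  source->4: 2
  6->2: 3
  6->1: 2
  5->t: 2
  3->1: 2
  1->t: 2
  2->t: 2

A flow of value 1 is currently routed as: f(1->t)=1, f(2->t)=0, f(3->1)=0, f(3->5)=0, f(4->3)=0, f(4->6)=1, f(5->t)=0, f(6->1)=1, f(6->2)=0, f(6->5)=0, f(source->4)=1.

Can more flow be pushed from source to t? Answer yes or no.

Yes

Residual path source->4->3->1->t has bottleneck 1 > 0.
Pushing 1 along it raises the flow to 2, so the given flow is not maximum.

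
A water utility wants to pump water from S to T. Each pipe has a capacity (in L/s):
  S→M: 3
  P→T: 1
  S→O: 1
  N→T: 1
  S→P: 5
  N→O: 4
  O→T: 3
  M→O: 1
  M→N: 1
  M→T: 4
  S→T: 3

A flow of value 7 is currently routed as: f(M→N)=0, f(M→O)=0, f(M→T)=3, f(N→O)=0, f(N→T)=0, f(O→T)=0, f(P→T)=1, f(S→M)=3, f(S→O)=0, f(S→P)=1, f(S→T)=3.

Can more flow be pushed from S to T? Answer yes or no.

Yes

Residual path S→O→T has bottleneck 1 > 0.
Pushing 1 along it raises the flow to 8, so the given flow is not maximum.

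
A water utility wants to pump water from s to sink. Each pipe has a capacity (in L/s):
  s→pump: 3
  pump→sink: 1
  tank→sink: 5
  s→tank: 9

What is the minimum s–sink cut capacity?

Max flow = 6 (via 2 augmenting paths).
In the residual at optimum, the set reachable from s is {pump, s, tank}.
Cut edges: pump→sink (cap 1), tank→sink (cap 5). Sum = 6.

6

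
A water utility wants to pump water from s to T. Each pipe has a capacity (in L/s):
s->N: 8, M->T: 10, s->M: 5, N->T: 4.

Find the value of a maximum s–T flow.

9

Augment s->M->T: bottleneck 5. Total 5.
Augment s->N->T: bottleneck 4. Total 9.
No augmenting path remains in the residual graph.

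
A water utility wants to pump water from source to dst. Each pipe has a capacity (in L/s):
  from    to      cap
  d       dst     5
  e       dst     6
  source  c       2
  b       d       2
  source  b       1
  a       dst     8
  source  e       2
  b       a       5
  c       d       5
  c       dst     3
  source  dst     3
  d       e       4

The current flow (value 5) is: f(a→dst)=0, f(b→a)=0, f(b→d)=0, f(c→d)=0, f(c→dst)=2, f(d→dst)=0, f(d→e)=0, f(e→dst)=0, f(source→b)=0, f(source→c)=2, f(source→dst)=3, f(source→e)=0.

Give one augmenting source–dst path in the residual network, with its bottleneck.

source→e→dst, bottleneck 2

Residual along source→e→dst: source→e: 2, e→dst: 6.
Bottleneck = min = 2.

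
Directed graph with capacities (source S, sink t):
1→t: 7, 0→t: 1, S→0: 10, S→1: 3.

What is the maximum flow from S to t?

Augment S→1→t: bottleneck 3. Total 3.
Augment S→0→t: bottleneck 1. Total 4.
No augmenting path remains in the residual graph.

4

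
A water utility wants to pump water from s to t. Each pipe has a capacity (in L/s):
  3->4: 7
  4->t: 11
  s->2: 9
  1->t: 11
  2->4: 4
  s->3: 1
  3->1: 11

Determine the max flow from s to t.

5

Augment s->2->4->t: bottleneck 4. Total 4.
Augment s->3->4->t: bottleneck 1. Total 5.
No augmenting path remains in the residual graph.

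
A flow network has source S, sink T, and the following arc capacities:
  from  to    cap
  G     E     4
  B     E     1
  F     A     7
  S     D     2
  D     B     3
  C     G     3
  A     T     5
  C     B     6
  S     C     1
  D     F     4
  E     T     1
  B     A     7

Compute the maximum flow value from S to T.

Augment S->C->G->E->T: bottleneck 1. Total 1.
Augment S->D->B->A->T: bottleneck 2. Total 3.
No augmenting path remains in the residual graph.

3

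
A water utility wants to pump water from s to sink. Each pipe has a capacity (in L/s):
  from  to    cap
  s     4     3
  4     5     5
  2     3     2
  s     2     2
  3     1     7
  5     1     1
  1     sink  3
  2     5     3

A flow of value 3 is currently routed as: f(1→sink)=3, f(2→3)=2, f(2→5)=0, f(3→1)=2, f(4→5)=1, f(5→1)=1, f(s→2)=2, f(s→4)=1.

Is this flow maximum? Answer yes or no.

Residual reachable from s: {4, 5, s}; sink is not reachable.
Saturated cut: s→2, 5→1 with total capacity 3 = current flow value. Flow is maximum.

Yes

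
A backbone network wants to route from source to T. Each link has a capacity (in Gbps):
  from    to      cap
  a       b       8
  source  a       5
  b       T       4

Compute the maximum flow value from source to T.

4

Augment source→a→b→T: bottleneck 4. Total 4.
No augmenting path remains in the residual graph.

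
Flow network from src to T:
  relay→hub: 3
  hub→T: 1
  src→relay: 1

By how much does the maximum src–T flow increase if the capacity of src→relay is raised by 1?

Original max flow = 1.
Even with extra capacity on src→relay, another cut of capacity 1 remains binding.
New max flow = 1. Increase = 0.

0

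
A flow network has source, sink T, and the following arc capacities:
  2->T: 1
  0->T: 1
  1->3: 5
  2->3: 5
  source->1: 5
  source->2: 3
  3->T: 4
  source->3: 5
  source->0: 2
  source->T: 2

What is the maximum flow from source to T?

Augment source->T: bottleneck 2. Total 2.
Augment source->0->T: bottleneck 1. Total 3.
Augment source->2->T: bottleneck 1. Total 4.
Augment source->3->T: bottleneck 4. Total 8.
No augmenting path remains in the residual graph.

8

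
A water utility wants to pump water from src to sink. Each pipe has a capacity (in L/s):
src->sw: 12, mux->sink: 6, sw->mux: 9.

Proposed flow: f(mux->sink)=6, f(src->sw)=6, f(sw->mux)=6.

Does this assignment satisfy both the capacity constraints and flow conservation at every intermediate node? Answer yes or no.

Yes

Every edge has 0 ≤ f(e) ≤ cap(e).
At each intermediate node, inflow equals outflow.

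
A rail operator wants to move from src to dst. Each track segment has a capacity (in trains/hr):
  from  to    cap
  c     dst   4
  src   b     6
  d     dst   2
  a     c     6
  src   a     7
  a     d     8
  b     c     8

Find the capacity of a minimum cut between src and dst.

Max flow = 6 (via 2 augmenting paths).
In the residual at optimum, the set reachable from src is {a, b, c, d, src}.
Cut edges: c→dst (cap 4), d→dst (cap 2). Sum = 6.

6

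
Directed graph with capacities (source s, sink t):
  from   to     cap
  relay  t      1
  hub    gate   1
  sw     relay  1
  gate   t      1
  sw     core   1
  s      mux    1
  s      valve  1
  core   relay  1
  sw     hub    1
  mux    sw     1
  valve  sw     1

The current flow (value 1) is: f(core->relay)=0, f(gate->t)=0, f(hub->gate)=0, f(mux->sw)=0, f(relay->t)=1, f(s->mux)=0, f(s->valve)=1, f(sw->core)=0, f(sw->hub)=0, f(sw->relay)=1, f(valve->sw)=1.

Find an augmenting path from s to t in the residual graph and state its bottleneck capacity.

s->mux->sw->hub->gate->t, bottleneck 1

Residual along s->mux->sw->hub->gate->t: s->mux: 1, mux->sw: 1, sw->hub: 1, hub->gate: 1, gate->t: 1.
Bottleneck = min = 1.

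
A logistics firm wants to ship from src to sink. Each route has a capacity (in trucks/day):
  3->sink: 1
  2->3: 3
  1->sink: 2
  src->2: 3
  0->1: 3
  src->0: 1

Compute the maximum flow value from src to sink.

Augment src->2->3->sink: bottleneck 1. Total 1.
Augment src->0->1->sink: bottleneck 1. Total 2.
No augmenting path remains in the residual graph.

2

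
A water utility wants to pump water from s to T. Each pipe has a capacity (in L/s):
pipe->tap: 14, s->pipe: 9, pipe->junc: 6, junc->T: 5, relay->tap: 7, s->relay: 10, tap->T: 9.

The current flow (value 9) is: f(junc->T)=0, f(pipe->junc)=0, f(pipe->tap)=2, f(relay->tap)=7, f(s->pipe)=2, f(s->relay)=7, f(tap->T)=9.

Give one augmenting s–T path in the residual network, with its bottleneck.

s->pipe->junc->T, bottleneck 5

Residual along s->pipe->junc->T: s->pipe: 7, pipe->junc: 6, junc->T: 5.
Bottleneck = min = 5.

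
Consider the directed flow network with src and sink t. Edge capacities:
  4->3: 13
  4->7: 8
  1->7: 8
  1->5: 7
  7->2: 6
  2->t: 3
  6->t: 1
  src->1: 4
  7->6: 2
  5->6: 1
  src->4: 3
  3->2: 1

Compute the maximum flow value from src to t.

Augment src->4->3->2->t: bottleneck 1. Total 1.
Augment src->4->7->2->t: bottleneck 2. Total 3.
Augment src->1->7->6->t: bottleneck 1. Total 4.
No augmenting path remains in the residual graph.

4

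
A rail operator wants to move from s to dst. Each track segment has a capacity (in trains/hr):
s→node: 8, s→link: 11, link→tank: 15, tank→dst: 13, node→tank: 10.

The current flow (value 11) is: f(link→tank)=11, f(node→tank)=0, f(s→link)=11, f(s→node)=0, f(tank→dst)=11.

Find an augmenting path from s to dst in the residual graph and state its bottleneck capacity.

s→node→tank→dst, bottleneck 2

Residual along s→node→tank→dst: s→node: 8, node→tank: 10, tank→dst: 2.
Bottleneck = min = 2.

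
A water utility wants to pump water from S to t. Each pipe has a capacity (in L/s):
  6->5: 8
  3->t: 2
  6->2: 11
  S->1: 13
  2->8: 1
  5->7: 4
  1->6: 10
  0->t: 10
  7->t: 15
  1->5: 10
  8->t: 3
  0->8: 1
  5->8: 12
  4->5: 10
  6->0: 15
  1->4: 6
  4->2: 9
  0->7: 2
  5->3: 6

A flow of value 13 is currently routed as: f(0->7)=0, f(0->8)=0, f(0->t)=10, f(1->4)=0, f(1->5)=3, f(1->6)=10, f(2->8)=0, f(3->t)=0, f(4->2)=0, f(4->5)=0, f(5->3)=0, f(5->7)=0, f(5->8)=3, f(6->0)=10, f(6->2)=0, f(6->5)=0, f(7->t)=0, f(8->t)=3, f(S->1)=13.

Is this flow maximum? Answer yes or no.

Yes

Residual reachable from S: {S}; t is not reachable.
Saturated cut: S->1 with total capacity 13 = current flow value. Flow is maximum.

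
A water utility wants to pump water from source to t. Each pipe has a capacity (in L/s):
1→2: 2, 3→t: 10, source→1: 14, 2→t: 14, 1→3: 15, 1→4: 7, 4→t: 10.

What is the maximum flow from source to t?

Augment source→1→2→t: bottleneck 2. Total 2.
Augment source→1→3→t: bottleneck 10. Total 12.
Augment source→1→4→t: bottleneck 2. Total 14.
No augmenting path remains in the residual graph.

14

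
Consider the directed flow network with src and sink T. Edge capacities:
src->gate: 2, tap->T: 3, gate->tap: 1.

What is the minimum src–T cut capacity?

Max flow = 1 (via 1 augmenting path).
In the residual at optimum, the set reachable from src is {gate, src}.
Cut edges: gate->tap (cap 1). Sum = 1.

1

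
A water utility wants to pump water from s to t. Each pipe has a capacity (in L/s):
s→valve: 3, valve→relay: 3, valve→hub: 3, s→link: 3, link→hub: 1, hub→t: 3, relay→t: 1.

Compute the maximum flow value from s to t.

Augment s→link→hub→t: bottleneck 1. Total 1.
Augment s→valve→hub→t: bottleneck 2. Total 3.
Augment s→valve→relay→t: bottleneck 1. Total 4.
No augmenting path remains in the residual graph.

4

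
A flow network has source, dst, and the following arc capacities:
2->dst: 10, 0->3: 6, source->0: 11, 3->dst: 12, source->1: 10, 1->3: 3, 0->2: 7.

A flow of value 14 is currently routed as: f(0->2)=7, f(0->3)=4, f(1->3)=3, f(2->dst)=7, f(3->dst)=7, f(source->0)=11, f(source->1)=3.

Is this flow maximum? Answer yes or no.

Yes

Residual reachable from source: {1, source}; dst is not reachable.
Saturated cut: source->0, 1->3 with total capacity 14 = current flow value. Flow is maximum.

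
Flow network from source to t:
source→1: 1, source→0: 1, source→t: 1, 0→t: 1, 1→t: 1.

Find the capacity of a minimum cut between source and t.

Max flow = 3 (via 3 augmenting paths).
In the residual at optimum, the set reachable from source is {source}.
Cut edges: source→1 (cap 1), source→0 (cap 1), source→t (cap 1). Sum = 3.

3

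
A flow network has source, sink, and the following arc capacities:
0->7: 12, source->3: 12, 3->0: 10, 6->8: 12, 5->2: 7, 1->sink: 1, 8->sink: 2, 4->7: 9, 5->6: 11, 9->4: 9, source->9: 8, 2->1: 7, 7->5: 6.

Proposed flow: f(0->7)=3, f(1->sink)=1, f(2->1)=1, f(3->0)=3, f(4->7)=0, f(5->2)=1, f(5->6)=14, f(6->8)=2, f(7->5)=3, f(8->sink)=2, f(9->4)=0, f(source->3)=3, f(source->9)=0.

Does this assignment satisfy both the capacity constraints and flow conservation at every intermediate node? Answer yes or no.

Capacity violated on 5->6: flow 14 > capacity 11.

No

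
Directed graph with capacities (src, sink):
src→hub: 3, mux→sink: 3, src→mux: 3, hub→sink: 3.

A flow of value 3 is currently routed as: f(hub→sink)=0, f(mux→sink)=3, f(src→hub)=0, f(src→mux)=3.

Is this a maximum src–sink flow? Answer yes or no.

No

Residual path src→hub→sink has bottleneck 3 > 0.
Pushing 3 along it raises the flow to 6, so the given flow is not maximum.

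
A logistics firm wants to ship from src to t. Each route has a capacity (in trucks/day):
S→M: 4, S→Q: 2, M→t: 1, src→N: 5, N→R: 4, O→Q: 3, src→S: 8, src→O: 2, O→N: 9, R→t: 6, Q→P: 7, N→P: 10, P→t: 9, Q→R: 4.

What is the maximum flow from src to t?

Augment src→S→M→t: bottleneck 1. Total 1.
Augment src→N→P→t: bottleneck 5. Total 6.
Augment src→O→Q→R→t: bottleneck 2. Total 8.
Augment src→S→Q→R→t: bottleneck 2. Total 10.
No augmenting path remains in the residual graph.

10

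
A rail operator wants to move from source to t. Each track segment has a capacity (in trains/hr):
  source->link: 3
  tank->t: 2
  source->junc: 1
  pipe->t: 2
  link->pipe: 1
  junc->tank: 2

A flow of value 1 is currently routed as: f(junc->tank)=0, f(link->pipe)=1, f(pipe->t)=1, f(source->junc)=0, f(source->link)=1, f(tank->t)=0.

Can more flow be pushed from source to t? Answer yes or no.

Yes

Residual path source->junc->tank->t has bottleneck 1 > 0.
Pushing 1 along it raises the flow to 2, so the given flow is not maximum.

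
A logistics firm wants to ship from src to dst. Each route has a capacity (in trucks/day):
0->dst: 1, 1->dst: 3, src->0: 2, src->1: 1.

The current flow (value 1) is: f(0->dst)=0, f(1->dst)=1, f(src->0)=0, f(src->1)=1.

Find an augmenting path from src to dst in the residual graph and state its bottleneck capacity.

src->0->dst, bottleneck 1

Residual along src->0->dst: src->0: 2, 0->dst: 1.
Bottleneck = min = 1.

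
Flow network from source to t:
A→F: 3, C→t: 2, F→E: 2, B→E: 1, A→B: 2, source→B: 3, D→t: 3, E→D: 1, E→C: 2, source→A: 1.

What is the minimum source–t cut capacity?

Max flow = 2 (via 2 augmenting paths).
In the residual at optimum, the set reachable from source is {B, source}.
Cut edges: source→A (cap 1), B→E (cap 1). Sum = 2.

2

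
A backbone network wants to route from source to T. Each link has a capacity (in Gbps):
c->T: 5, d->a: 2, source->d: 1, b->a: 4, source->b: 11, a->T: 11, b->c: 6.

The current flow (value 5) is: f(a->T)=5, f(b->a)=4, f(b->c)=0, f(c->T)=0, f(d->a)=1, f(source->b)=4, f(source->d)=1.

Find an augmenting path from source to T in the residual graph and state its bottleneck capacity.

source->b->c->T, bottleneck 5

Residual along source->b->c->T: source->b: 7, b->c: 6, c->T: 5.
Bottleneck = min = 5.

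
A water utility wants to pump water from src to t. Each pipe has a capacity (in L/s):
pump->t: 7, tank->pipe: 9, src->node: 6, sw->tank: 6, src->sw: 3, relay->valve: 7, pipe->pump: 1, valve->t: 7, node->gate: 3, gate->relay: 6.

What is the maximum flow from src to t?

Augment src->node->gate->relay->valve->t: bottleneck 3. Total 3.
Augment src->sw->tank->pipe->pump->t: bottleneck 1. Total 4.
No augmenting path remains in the residual graph.

4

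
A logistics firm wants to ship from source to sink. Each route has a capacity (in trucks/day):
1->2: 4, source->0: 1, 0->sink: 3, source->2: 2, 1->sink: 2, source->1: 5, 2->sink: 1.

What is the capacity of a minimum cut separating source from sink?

Max flow = 4 (via 3 augmenting paths).
In the residual at optimum, the set reachable from source is {1, 2, source}.
Cut edges: source->0 (cap 1), 1->sink (cap 2), 2->sink (cap 1). Sum = 4.

4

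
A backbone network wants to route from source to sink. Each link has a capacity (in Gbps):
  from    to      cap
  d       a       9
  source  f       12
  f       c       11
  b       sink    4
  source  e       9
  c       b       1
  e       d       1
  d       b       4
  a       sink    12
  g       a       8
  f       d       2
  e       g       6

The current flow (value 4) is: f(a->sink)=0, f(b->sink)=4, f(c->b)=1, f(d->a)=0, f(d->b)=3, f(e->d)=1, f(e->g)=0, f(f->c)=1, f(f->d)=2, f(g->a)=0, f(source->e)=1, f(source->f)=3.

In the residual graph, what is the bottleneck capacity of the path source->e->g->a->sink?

6

Residual capacities along the path: source->e: 8, e->g: 6, g->a: 8, a->sink: 12.
Minimum is 6.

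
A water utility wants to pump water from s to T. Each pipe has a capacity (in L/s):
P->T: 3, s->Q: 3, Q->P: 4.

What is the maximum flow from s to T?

Augment s->Q->P->T: bottleneck 3. Total 3.
No augmenting path remains in the residual graph.

3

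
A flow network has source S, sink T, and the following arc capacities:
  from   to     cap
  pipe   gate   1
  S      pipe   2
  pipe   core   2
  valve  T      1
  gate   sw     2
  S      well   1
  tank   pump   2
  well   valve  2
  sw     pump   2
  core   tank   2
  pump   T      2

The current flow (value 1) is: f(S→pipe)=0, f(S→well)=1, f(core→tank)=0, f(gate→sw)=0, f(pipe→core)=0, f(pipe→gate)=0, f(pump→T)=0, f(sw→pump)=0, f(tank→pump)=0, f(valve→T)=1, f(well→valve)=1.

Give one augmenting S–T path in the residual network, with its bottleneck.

Residual along S→pipe→gate→sw→pump→T: S→pipe: 2, pipe→gate: 1, gate→sw: 2, sw→pump: 2, pump→T: 2.
Bottleneck = min = 1.

S→pipe→gate→sw→pump→T, bottleneck 1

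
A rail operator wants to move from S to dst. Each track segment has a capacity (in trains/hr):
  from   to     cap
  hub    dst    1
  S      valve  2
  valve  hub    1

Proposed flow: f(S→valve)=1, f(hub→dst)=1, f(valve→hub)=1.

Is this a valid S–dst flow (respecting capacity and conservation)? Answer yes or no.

Yes

Every edge has 0 ≤ f(e) ≤ cap(e).
At each intermediate node, inflow equals outflow.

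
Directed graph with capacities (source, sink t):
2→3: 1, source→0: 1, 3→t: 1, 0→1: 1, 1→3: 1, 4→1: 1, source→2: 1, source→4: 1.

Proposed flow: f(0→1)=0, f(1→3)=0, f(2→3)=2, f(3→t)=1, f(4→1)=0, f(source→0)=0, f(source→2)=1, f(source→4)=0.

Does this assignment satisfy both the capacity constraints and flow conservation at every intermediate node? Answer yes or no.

No

Capacity violated on 2→3: flow 2 > capacity 1.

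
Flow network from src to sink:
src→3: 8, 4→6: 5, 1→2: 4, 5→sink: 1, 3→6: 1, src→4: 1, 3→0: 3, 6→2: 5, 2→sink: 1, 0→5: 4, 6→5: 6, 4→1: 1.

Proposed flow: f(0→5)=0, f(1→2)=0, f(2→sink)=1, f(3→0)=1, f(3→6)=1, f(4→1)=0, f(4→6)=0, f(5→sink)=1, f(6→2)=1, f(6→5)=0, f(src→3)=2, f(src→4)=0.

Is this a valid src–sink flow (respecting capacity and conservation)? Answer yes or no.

Conservation fails at 0: inflow 1 ≠ outflow 0.

No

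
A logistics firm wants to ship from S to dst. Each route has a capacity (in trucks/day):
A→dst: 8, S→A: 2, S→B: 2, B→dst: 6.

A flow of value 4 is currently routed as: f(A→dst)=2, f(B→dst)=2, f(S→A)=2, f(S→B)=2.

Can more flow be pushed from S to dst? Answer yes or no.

No

Residual reachable from S: {S}; dst is not reachable.
Saturated cut: S→B, S→A with total capacity 4 = current flow value. Flow is maximum.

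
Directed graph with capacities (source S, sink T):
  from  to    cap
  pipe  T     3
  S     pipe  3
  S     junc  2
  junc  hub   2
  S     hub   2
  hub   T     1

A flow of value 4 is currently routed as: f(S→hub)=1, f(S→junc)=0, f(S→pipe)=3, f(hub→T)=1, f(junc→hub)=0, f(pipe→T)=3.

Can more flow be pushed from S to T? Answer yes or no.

No

Residual reachable from S: {S, hub, junc}; T is not reachable.
Saturated cut: S→pipe, hub→T with total capacity 4 = current flow value. Flow is maximum.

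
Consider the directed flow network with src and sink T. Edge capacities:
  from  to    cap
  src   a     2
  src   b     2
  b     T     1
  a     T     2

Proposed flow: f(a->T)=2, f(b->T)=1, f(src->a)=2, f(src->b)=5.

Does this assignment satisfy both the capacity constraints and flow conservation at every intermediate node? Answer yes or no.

No

Capacity violated on src->b: flow 5 > capacity 2.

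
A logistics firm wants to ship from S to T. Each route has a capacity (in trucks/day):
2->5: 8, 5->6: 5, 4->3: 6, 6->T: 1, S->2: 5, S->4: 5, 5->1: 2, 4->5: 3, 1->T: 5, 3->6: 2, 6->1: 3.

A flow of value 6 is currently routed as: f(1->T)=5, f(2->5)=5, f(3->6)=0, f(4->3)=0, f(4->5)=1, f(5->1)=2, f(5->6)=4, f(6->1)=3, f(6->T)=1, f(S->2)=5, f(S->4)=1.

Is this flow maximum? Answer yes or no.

Yes

Residual reachable from S: {2, 3, 4, 5, 6, S}; T is not reachable.
Saturated cut: 5->1, 6->1, 6->T with total capacity 6 = current flow value. Flow is maximum.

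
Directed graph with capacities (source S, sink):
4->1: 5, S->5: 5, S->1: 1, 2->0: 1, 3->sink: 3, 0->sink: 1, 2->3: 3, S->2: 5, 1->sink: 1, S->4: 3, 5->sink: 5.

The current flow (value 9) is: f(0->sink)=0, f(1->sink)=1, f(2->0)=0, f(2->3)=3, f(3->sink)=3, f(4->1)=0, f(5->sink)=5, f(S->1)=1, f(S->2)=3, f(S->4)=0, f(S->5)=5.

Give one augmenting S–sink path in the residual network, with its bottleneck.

Residual along S->2->0->sink: S->2: 2, 2->0: 1, 0->sink: 1.
Bottleneck = min = 1.

S->2->0->sink, bottleneck 1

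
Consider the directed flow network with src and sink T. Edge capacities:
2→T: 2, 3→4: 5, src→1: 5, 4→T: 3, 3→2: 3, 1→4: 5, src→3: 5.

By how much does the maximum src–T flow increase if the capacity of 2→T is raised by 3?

Original max flow = 5.
After raising cap(2→T), augmenting paths through that edge carry 1 more unit.
New max flow = 6. Increase = 1.

1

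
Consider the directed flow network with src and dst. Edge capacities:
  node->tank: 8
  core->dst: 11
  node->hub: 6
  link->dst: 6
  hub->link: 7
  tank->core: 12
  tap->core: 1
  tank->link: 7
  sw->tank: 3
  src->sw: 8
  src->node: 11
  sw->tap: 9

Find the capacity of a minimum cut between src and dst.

Max flow = 15 (via 4 augmenting paths).
In the residual at optimum, the set reachable from src is {src, sw, tap}.
Cut edges: src->node (cap 11), sw->tank (cap 3), tap->core (cap 1). Sum = 15.

15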